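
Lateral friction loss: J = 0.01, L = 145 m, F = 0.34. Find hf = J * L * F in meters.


hf = J * L * F = 0.01 * 145 * 0.34 = 0.4930 m

0.4930 m


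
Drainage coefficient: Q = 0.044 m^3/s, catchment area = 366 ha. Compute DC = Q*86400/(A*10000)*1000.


DC = Q * 86400 / (A * 10000) * 1000
DC = 0.044 * 86400 / (366 * 10000) * 1000
DC = 3801600.0000 / 3660000

1.0387 mm/day


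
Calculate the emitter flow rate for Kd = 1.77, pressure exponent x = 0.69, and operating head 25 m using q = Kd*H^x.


q = Kd * H^x = 1.77 * 25^0.69 = 1.77 * 9.216767

16.3137 L/h


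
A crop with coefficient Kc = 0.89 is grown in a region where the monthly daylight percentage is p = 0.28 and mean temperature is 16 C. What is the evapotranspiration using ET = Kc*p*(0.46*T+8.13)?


ET = Kc * p * (0.46*T + 8.13)
ET = 0.89 * 0.28 * (0.46*16 + 8.13)
ET = 0.89 * 0.28 * 15.4900

3.8601 mm/day


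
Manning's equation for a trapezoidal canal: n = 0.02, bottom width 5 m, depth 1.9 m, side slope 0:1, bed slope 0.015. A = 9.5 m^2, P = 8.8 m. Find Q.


R = A/P = 9.5/8.8 = 1.079545
Q = (1/0.02) * 9.5 * 1.079545^(2/3) * 0.015^0.5

61.2209 m^3/s


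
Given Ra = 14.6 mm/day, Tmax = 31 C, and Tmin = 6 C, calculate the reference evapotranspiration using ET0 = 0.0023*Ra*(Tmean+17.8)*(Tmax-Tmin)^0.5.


Tmean = (Tmax + Tmin)/2 = (31 + 6)/2 = 18.5
ET0 = 0.0023 * 14.6 * (18.5 + 17.8) * sqrt(31 - 6)
ET0 = 0.0023 * 14.6 * 36.3 * 5.000000

6.0948 mm/day


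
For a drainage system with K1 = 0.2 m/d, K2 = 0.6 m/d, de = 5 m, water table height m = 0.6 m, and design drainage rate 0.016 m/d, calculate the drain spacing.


S^2 = 8*K2*de*m/q + 4*K1*m^2/q
S^2 = 8*0.6*5*0.6/0.016 + 4*0.2*0.6^2/0.016
S = sqrt(918.0000)

30.2985 m


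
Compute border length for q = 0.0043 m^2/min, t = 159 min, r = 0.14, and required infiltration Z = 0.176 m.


L = q*t/((1+r)*Z)
L = 0.0043*159/((1+0.14)*0.176)
L = 0.6837/0.20064

3.4076 m


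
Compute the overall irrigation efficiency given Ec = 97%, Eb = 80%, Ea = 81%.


Ec = 0.97, Eb = 0.8, Ea = 0.81
E = 0.97 * 0.8 * 0.81 * 100 = 62.8560%

62.8560 %


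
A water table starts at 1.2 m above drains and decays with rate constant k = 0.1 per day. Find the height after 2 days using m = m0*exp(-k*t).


m = m0 * exp(-k*t)
m = 1.2 * exp(-0.1 * 2)
m = 1.2 * exp(-0.2000)

0.9825 m


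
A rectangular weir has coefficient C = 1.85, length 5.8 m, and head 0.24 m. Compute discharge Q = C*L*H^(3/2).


Q = C * L * H^(3/2) = 1.85 * 5.8 * 0.24^1.5 = 1.85 * 5.8 * 0.117576

1.2616 m^3/s


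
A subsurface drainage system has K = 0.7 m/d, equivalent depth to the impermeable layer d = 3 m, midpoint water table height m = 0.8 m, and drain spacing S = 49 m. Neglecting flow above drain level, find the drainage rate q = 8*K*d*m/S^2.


q = 8*K*d*m/S^2
q = 8*0.7*3*0.8/49^2
q = 13.4400 / 2401

0.0056 m/d


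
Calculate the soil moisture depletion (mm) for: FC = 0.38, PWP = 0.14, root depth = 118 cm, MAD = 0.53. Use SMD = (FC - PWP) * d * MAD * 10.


SMD = (FC - PWP) * d * MAD * 10
SMD = (0.38 - 0.14) * 118 * 0.53 * 10
SMD = 0.2400 * 118 * 0.53 * 10

150.0960 mm


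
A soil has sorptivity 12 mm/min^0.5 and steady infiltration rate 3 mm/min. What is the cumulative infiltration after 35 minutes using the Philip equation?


F = S*sqrt(t) + A*t
F = 12*sqrt(35) + 3*35
F = 12*5.916080 + 105

175.9930 mm


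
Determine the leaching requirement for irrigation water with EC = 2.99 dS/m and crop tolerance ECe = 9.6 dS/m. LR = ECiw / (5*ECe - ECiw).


LR = ECiw / (5*ECe - ECiw)
LR = 2.99 / (5*9.6 - 2.99)
LR = 2.99 / 45.0100

0.0664


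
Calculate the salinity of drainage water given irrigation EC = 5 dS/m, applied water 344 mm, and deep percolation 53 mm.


EC_dw = EC_iw * D_iw / D_dw
EC_dw = 5 * 344 / 53
EC_dw = 1720 / 53

32.4528 dS/m


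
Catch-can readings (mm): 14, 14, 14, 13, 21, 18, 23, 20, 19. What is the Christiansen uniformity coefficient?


mean = 17.333333 mm
MAD = 3.185185 mm
CU = (1 - 3.185185/17.333333)*100

81.6239 %


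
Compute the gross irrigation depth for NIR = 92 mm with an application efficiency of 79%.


Ea = 79% = 0.79
GID = NIR / Ea = 92 / 0.79 = 116.4557 mm

116.4557 mm


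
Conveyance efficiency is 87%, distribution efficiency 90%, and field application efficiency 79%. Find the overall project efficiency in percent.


Ec = 0.87, Eb = 0.9, Ea = 0.79
E = 0.87 * 0.9 * 0.79 * 100 = 61.8570%

61.8570 %


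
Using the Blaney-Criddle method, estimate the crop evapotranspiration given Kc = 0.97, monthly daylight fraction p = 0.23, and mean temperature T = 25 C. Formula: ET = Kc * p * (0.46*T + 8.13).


ET = Kc * p * (0.46*T + 8.13)
ET = 0.97 * 0.23 * (0.46*25 + 8.13)
ET = 0.97 * 0.23 * 19.6300

4.3795 mm/day


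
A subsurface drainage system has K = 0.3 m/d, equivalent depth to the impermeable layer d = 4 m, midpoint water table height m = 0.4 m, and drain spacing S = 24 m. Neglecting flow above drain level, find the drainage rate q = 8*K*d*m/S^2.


q = 8*K*d*m/S^2
q = 8*0.3*4*0.4/24^2
q = 3.8400 / 576

0.0067 m/d


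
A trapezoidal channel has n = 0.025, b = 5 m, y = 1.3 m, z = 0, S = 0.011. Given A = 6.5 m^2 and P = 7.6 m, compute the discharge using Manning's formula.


R = A/P = 6.5/7.6 = 0.855263
Q = (1/0.025) * 6.5 * 0.855263^(2/3) * 0.011^0.5

24.5699 m^3/s


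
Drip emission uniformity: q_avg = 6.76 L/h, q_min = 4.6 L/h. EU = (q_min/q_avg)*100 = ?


EU = (q_min/q_avg)*100 = (4.6/6.76)*100 = 68.0473%

68.0473 %


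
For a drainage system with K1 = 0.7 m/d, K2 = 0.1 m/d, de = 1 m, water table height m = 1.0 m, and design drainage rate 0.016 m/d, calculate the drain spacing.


S^2 = 8*K2*de*m/q + 4*K1*m^2/q
S^2 = 8*0.1*1*1.0/0.016 + 4*0.7*1.0^2/0.016
S = sqrt(225.0000)

15.0000 m


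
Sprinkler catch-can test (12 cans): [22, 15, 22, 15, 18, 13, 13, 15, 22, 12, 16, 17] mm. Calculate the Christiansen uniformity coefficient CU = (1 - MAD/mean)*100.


mean = 16.666667 mm
MAD = 2.944444 mm
CU = (1 - 2.944444/16.666667)*100

82.3333 %


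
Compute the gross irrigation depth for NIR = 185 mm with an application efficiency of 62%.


Ea = 62% = 0.62
GID = NIR / Ea = 185 / 0.62 = 298.3871 mm

298.3871 mm


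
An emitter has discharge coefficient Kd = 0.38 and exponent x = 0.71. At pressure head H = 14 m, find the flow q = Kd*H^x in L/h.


q = Kd * H^x = 0.38 * 14^0.71 = 0.38 * 6.512548

2.4748 L/h


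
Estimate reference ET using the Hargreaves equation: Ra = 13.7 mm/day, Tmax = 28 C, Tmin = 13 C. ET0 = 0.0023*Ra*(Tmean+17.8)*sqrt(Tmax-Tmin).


Tmean = (Tmax + Tmin)/2 = (28 + 13)/2 = 20.5
ET0 = 0.0023 * 13.7 * (20.5 + 17.8) * sqrt(28 - 13)
ET0 = 0.0023 * 13.7 * 38.3 * 3.872983

4.6740 mm/day


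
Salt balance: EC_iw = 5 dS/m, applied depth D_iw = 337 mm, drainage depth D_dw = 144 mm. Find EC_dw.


EC_dw = EC_iw * D_iw / D_dw
EC_dw = 5 * 337 / 144
EC_dw = 1685 / 144

11.7014 dS/m


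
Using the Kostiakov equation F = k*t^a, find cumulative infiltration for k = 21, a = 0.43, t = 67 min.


F = k * t^a = 21 * 67^0.43
F = 21 * 6.098347

128.0653 mm


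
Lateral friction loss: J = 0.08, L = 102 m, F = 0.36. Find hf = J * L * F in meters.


hf = J * L * F = 0.08 * 102 * 0.36 = 2.9376 m

2.9376 m


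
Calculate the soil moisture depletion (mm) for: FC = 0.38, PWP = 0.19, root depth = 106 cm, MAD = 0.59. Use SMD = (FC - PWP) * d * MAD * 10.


SMD = (FC - PWP) * d * MAD * 10
SMD = (0.38 - 0.19) * 106 * 0.59 * 10
SMD = 0.1900 * 106 * 0.59 * 10

118.8260 mm


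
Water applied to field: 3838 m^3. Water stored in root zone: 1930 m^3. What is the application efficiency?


Ea = V_root / V_field * 100 = 1930 / 3838 * 100 = 50.2866%

50.2866 %


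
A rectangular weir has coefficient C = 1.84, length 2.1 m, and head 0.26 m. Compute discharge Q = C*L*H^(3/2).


Q = C * L * H^(3/2) = 1.84 * 2.1 * 0.26^1.5 = 1.84 * 2.1 * 0.132575

0.5123 m^3/s


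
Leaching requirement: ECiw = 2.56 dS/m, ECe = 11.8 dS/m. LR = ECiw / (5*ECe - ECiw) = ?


LR = ECiw / (5*ECe - ECiw)
LR = 2.56 / (5*11.8 - 2.56)
LR = 2.56 / 56.4400

0.0454


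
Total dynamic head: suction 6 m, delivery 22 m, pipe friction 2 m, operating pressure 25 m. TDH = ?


TDH = Hs + Hd + hf + Hp = 6 + 22 + 2 + 25 = 55

55 m


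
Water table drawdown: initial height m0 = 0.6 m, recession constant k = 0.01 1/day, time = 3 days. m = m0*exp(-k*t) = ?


m = m0 * exp(-k*t)
m = 0.6 * exp(-0.01 * 3)
m = 0.6 * exp(-0.0300)

0.5823 m


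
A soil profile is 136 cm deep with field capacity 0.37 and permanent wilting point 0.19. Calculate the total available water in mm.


AWC = (FC - PWP) * d * 10
AWC = (0.37 - 0.19) * 136 * 10
AWC = 0.1800 * 136 * 10

244.8000 mm


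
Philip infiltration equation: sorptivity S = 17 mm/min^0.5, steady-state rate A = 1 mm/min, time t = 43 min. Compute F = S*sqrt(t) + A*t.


F = S*sqrt(t) + A*t
F = 17*sqrt(43) + 1*43
F = 17*6.557439 + 43

154.4765 mm


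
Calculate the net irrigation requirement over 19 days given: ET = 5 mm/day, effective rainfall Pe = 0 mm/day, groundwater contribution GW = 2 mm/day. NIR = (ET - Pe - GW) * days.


Daily deficit = ET - Pe - GW = 5 - 0 - 2 = 3 mm/day
NIR = 3 * 19 = 57 mm

57.0000 mm


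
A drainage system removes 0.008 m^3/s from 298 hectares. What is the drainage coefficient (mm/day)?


DC = Q * 86400 / (A * 10000) * 1000
DC = 0.008 * 86400 / (298 * 10000) * 1000
DC = 691200.0000 / 2980000

0.2319 mm/day


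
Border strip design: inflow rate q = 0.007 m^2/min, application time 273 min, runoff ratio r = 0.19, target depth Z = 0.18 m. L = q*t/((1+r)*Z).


L = q*t/((1+r)*Z)
L = 0.007*273/((1+0.19)*0.18)
L = 1.911/0.2142

8.9216 m


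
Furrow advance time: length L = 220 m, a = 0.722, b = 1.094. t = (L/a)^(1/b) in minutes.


t = (L/a)^(1/b)
t = (220/0.722)^(1/1.094)
t = 304.709141^(1/1.094)

186.4069 min


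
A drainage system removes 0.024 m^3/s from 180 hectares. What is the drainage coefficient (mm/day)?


DC = Q * 86400 / (A * 10000) * 1000
DC = 0.024 * 86400 / (180 * 10000) * 1000
DC = 2073600.0000 / 1800000

1.1520 mm/day


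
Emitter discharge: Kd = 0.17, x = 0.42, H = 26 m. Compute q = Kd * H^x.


q = Kd * H^x = 0.17 * 26^0.42 = 0.17 * 3.929061

0.6679 L/h


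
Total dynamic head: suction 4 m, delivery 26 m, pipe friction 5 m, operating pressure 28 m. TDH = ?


TDH = Hs + Hd + hf + Hp = 4 + 26 + 5 + 28 = 63

63 m


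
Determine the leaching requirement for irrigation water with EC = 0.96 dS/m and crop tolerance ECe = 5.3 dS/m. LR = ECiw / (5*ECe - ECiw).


LR = ECiw / (5*ECe - ECiw)
LR = 0.96 / (5*5.3 - 0.96)
LR = 0.96 / 25.5400

0.0376


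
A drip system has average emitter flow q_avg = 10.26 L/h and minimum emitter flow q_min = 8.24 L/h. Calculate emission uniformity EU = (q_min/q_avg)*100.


EU = (q_min/q_avg)*100 = (8.24/10.26)*100 = 80.3119%

80.3119 %


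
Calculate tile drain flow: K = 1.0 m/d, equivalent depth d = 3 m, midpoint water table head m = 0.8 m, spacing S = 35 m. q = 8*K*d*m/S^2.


q = 8*K*d*m/S^2
q = 8*1.0*3*0.8/35^2
q = 19.2000 / 1225

0.0157 m/d


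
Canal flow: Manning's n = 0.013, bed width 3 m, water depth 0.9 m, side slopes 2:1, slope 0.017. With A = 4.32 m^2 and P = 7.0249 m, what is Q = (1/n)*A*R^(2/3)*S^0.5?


R = A/P = 4.32/7.0249 = 0.614955
Q = (1/0.013) * 4.32 * 0.614955^(2/3) * 0.017^0.5

31.3324 m^3/s


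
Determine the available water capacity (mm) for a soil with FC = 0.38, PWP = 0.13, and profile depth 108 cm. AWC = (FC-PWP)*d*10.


AWC = (FC - PWP) * d * 10
AWC = (0.38 - 0.13) * 108 * 10
AWC = 0.2500 * 108 * 10

270.0000 mm


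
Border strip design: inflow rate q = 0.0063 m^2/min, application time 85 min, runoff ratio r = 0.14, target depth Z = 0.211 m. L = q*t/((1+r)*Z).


L = q*t/((1+r)*Z)
L = 0.0063*85/((1+0.14)*0.211)
L = 0.5355/0.24054

2.2262 m


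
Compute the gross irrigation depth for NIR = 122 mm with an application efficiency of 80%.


Ea = 80% = 0.8
GID = NIR / Ea = 122 / 0.8 = 152.5000 mm

152.5000 mm


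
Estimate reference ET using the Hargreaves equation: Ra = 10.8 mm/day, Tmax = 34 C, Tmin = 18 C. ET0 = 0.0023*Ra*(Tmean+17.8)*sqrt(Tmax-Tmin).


Tmean = (Tmax + Tmin)/2 = (34 + 18)/2 = 26.0
ET0 = 0.0023 * 10.8 * (26.0 + 17.8) * sqrt(34 - 18)
ET0 = 0.0023 * 10.8 * 43.8 * 4.000000

4.3520 mm/day


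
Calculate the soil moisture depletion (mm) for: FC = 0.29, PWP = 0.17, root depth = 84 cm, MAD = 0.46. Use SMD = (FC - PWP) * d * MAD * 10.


SMD = (FC - PWP) * d * MAD * 10
SMD = (0.29 - 0.17) * 84 * 0.46 * 10
SMD = 0.1200 * 84 * 0.46 * 10

46.3680 mm


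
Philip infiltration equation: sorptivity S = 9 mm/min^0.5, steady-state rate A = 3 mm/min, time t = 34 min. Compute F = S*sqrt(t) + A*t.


F = S*sqrt(t) + A*t
F = 9*sqrt(34) + 3*34
F = 9*5.830952 + 102

154.4786 mm


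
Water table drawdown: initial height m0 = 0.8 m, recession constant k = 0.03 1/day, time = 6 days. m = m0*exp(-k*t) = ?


m = m0 * exp(-k*t)
m = 0.8 * exp(-0.03 * 6)
m = 0.8 * exp(-0.1800)

0.6682 m


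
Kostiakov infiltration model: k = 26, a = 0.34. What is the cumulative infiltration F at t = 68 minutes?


F = k * t^a = 26 * 68^0.34
F = 26 * 4.198102

109.1507 mm


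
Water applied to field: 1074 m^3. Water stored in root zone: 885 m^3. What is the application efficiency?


Ea = V_root / V_field * 100 = 885 / 1074 * 100 = 82.4022%

82.4022 %


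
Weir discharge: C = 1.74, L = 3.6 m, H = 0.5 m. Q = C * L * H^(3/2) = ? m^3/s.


Q = C * L * H^(3/2) = 1.74 * 3.6 * 0.5^1.5 = 1.74 * 3.6 * 0.353553

2.2147 m^3/s


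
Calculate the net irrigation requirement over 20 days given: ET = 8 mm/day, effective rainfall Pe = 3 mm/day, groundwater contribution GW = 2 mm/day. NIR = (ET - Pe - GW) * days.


Daily deficit = ET - Pe - GW = 8 - 3 - 2 = 3 mm/day
NIR = 3 * 20 = 60 mm

60.0000 mm


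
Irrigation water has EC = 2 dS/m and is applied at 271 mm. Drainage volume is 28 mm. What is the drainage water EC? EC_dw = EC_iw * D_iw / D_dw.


EC_dw = EC_iw * D_iw / D_dw
EC_dw = 2 * 271 / 28
EC_dw = 542 / 28

19.3571 dS/m


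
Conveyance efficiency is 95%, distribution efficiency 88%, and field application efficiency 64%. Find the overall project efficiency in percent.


Ec = 0.95, Eb = 0.88, Ea = 0.64
E = 0.95 * 0.88 * 0.64 * 100 = 53.5040%

53.5040 %


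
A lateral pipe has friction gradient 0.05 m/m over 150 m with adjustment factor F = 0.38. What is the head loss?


hf = J * L * F = 0.05 * 150 * 0.38 = 2.8500 m

2.8500 m


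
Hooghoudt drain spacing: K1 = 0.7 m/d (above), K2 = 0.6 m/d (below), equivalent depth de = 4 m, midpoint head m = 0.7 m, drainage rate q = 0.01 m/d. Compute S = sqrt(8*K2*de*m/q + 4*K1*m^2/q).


S^2 = 8*K2*de*m/q + 4*K1*m^2/q
S^2 = 8*0.6*4*0.7/0.01 + 4*0.7*0.7^2/0.01
S = sqrt(1481.2000)

38.4864 m


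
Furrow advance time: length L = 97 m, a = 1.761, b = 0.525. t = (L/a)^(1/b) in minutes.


t = (L/a)^(1/b)
t = (97/1.761)^(1/0.525)
t = 55.082340^(1/0.525)

2071.1620 min


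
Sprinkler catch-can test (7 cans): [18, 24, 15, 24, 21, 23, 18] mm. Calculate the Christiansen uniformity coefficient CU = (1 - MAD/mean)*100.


mean = 20.428571 mm
MAD = 2.938776 mm
CU = (1 - 2.938776/20.428571)*100

85.6144 %


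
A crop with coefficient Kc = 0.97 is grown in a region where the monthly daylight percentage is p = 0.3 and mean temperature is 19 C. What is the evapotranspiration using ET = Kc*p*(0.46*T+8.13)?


ET = Kc * p * (0.46*T + 8.13)
ET = 0.97 * 0.3 * (0.46*19 + 8.13)
ET = 0.97 * 0.3 * 16.8700

4.9092 mm/day


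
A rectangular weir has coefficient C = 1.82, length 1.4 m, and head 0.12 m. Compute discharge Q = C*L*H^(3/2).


Q = C * L * H^(3/2) = 1.82 * 1.4 * 0.12^1.5 = 1.82 * 1.4 * 0.041569

0.1059 m^3/s


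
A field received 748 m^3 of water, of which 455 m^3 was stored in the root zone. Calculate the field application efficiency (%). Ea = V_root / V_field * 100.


Ea = V_root / V_field * 100 = 455 / 748 * 100 = 60.8289%

60.8289 %


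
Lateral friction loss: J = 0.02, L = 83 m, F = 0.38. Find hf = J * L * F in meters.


hf = J * L * F = 0.02 * 83 * 0.38 = 0.6308 m

0.6308 m


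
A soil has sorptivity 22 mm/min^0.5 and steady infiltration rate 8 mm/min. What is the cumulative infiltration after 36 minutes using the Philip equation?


F = S*sqrt(t) + A*t
F = 22*sqrt(36) + 8*36
F = 22*6.000000 + 288

420.0000 mm


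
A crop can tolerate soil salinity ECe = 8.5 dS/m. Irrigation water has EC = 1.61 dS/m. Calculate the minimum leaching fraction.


LR = ECiw / (5*ECe - ECiw)
LR = 1.61 / (5*8.5 - 1.61)
LR = 1.61 / 40.8900

0.0394


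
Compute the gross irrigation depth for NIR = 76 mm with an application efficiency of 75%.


Ea = 75% = 0.75
GID = NIR / Ea = 76 / 0.75 = 101.3333 mm

101.3333 mm


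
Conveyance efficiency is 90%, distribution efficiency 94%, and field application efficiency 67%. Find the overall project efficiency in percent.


Ec = 0.9, Eb = 0.94, Ea = 0.67
E = 0.9 * 0.94 * 0.67 * 100 = 56.6820%

56.6820 %


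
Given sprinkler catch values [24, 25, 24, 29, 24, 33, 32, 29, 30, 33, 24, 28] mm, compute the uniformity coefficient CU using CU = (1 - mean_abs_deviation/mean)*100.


mean = 27.916667 mm
MAD = 3.097222 mm
CU = (1 - 3.097222/27.916667)*100

88.9055 %


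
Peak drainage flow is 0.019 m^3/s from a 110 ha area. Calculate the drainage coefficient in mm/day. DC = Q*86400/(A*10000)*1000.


DC = Q * 86400 / (A * 10000) * 1000
DC = 0.019 * 86400 / (110 * 10000) * 1000
DC = 1641600.0000 / 1100000

1.4924 mm/day


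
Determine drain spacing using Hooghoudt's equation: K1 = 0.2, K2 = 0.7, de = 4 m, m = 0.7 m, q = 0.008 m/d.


S^2 = 8*K2*de*m/q + 4*K1*m^2/q
S^2 = 8*0.7*4*0.7/0.008 + 4*0.2*0.7^2/0.008
S = sqrt(2009.0000)

44.8219 m


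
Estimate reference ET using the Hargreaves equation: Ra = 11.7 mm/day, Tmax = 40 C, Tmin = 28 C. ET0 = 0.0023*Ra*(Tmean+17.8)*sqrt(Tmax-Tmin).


Tmean = (Tmax + Tmin)/2 = (40 + 28)/2 = 34.0
ET0 = 0.0023 * 11.7 * (34.0 + 17.8) * sqrt(40 - 28)
ET0 = 0.0023 * 11.7 * 51.8 * 3.464102

4.8287 mm/day


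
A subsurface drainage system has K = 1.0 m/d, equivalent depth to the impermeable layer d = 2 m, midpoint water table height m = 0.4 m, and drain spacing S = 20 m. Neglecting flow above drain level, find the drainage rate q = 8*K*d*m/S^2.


q = 8*K*d*m/S^2
q = 8*1.0*2*0.4/20^2
q = 6.4000 / 400

0.0160 m/d


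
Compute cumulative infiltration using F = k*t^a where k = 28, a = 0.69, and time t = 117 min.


F = k * t^a = 28 * 117^0.69
F = 28 * 26.733034

748.5250 mm


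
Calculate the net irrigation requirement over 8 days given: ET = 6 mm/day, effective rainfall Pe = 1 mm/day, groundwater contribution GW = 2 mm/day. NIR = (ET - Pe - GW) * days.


Daily deficit = ET - Pe - GW = 6 - 1 - 2 = 3 mm/day
NIR = 3 * 8 = 24 mm

24.0000 mm


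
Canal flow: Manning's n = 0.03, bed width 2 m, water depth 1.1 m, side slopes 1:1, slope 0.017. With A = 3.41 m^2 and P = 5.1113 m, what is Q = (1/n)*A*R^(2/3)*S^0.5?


R = A/P = 3.41/5.1113 = 0.667149
Q = (1/0.03) * 3.41 * 0.667149^(2/3) * 0.017^0.5

11.3155 m^3/s


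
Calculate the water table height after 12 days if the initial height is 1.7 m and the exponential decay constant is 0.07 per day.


m = m0 * exp(-k*t)
m = 1.7 * exp(-0.07 * 12)
m = 1.7 * exp(-0.8400)

0.7339 m


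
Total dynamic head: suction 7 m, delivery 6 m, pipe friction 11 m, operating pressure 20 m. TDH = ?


TDH = Hs + Hd + hf + Hp = 7 + 6 + 11 + 20 = 44

44 m


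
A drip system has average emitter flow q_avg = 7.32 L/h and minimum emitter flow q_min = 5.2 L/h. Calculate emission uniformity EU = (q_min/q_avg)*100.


EU = (q_min/q_avg)*100 = (5.2/7.32)*100 = 71.0383%

71.0383 %


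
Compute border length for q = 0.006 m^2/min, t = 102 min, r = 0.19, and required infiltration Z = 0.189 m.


L = q*t/((1+r)*Z)
L = 0.006*102/((1+0.19)*0.189)
L = 0.612/0.22491

2.7211 m


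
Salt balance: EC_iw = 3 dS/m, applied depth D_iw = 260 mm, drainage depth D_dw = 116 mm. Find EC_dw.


EC_dw = EC_iw * D_iw / D_dw
EC_dw = 3 * 260 / 116
EC_dw = 780 / 116

6.7241 dS/m


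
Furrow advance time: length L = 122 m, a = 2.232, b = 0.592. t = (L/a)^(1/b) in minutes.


t = (L/a)^(1/b)
t = (122/2.232)^(1/0.592)
t = 54.659498^(1/0.592)

861.4816 min


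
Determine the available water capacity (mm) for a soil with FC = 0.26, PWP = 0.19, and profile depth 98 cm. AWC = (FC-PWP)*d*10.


AWC = (FC - PWP) * d * 10
AWC = (0.26 - 0.19) * 98 * 10
AWC = 0.0700 * 98 * 10

68.6000 mm


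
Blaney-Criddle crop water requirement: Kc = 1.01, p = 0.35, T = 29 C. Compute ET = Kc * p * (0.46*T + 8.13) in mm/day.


ET = Kc * p * (0.46*T + 8.13)
ET = 1.01 * 0.35 * (0.46*29 + 8.13)
ET = 1.01 * 0.35 * 21.4700

7.5896 mm/day


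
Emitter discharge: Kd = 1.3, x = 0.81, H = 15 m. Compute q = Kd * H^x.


q = Kd * H^x = 1.3 * 15^0.81 = 1.3 * 8.966726

11.6567 L/h


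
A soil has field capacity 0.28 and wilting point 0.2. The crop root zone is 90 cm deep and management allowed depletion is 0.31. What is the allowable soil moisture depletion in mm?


SMD = (FC - PWP) * d * MAD * 10
SMD = (0.28 - 0.2) * 90 * 0.31 * 10
SMD = 0.0800 * 90 * 0.31 * 10

22.3200 mm


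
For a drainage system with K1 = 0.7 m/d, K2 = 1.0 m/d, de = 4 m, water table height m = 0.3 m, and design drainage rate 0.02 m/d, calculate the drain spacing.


S^2 = 8*K2*de*m/q + 4*K1*m^2/q
S^2 = 8*1.0*4*0.3/0.02 + 4*0.7*0.3^2/0.02
S = sqrt(492.6000)

22.1946 m


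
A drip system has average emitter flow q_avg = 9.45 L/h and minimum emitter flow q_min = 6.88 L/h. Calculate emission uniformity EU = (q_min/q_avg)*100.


EU = (q_min/q_avg)*100 = (6.88/9.45)*100 = 72.8042%

72.8042 %


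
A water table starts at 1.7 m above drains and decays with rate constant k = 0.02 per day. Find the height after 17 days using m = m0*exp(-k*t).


m = m0 * exp(-k*t)
m = 1.7 * exp(-0.02 * 17)
m = 1.7 * exp(-0.3400)

1.2100 m


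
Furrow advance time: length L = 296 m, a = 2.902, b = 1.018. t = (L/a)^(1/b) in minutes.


t = (L/a)^(1/b)
t = (296/2.902)^(1/1.018)
t = 101.998622^(1/1.018)

93.9894 min


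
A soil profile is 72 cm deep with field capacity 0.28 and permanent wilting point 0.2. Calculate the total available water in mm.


AWC = (FC - PWP) * d * 10
AWC = (0.28 - 0.2) * 72 * 10
AWC = 0.0800 * 72 * 10

57.6000 mm


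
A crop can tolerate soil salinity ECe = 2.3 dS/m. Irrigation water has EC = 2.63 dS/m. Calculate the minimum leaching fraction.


LR = ECiw / (5*ECe - ECiw)
LR = 2.63 / (5*2.3 - 2.63)
LR = 2.63 / 8.8700

0.2965


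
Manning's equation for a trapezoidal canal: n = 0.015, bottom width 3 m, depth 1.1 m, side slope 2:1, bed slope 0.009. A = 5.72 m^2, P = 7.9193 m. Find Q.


R = A/P = 5.72/7.9193 = 0.722286
Q = (1/0.015) * 5.72 * 0.722286^(2/3) * 0.009^0.5

29.1227 m^3/s


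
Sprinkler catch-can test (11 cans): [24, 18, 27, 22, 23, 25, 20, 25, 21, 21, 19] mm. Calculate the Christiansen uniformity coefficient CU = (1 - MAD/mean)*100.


mean = 22.272727 mm
MAD = 2.297521 mm
CU = (1 - 2.297521/22.272727)*100

89.6846 %


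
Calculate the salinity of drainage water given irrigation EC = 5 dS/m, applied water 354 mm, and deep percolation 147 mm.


EC_dw = EC_iw * D_iw / D_dw
EC_dw = 5 * 354 / 147
EC_dw = 1770 / 147

12.0408 dS/m


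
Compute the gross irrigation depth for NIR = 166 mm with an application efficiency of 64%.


Ea = 64% = 0.64
GID = NIR / Ea = 166 / 0.64 = 259.3750 mm

259.3750 mm


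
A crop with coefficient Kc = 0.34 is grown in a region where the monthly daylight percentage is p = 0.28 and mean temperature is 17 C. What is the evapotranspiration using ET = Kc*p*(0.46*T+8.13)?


ET = Kc * p * (0.46*T + 8.13)
ET = 0.34 * 0.28 * (0.46*17 + 8.13)
ET = 0.34 * 0.28 * 15.9500

1.5184 mm/day


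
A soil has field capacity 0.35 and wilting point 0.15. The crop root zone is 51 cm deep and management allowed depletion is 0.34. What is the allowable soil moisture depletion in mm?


SMD = (FC - PWP) * d * MAD * 10
SMD = (0.35 - 0.15) * 51 * 0.34 * 10
SMD = 0.2000 * 51 * 0.34 * 10

34.6800 mm


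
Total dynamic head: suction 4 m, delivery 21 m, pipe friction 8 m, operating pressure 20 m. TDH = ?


TDH = Hs + Hd + hf + Hp = 4 + 21 + 8 + 20 = 53

53 m


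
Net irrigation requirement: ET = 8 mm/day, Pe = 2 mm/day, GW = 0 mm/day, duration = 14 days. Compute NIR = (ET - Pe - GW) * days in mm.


Daily deficit = ET - Pe - GW = 8 - 2 - 0 = 6 mm/day
NIR = 6 * 14 = 84 mm

84.0000 mm


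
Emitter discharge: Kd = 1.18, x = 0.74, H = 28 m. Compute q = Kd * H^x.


q = Kd * H^x = 1.18 * 28^0.74 = 1.18 * 11.773266

13.8925 L/h


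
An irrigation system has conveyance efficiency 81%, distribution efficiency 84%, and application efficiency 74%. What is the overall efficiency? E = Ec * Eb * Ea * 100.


Ec = 0.81, Eb = 0.84, Ea = 0.74
E = 0.81 * 0.84 * 0.74 * 100 = 50.3496%

50.3496 %


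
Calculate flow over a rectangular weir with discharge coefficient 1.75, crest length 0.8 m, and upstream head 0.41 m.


Q = C * L * H^(3/2) = 1.75 * 0.8 * 0.41^1.5 = 1.75 * 0.8 * 0.262528

0.3675 m^3/s


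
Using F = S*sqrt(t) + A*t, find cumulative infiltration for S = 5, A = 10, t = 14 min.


F = S*sqrt(t) + A*t
F = 5*sqrt(14) + 10*14
F = 5*3.741657 + 140

158.7083 mm


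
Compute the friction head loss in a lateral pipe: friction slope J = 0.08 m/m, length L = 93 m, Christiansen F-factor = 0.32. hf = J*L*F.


hf = J * L * F = 0.08 * 93 * 0.32 = 2.3808 m

2.3808 m


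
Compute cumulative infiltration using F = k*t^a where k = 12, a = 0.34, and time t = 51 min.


F = k * t^a = 12 * 51^0.34
F = 12 * 3.806921

45.6831 mm


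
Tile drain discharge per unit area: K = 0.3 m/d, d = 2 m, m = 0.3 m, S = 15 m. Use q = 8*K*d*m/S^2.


q = 8*K*d*m/S^2
q = 8*0.3*2*0.3/15^2
q = 1.4400 / 225

0.0064 m/d


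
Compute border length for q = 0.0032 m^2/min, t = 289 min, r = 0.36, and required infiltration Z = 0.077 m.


L = q*t/((1+r)*Z)
L = 0.0032*289/((1+0.36)*0.077)
L = 0.9248/0.10472

8.8312 m


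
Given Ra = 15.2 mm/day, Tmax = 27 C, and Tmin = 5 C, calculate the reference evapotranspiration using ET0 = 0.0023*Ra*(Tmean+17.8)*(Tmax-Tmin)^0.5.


Tmean = (Tmax + Tmin)/2 = (27 + 5)/2 = 16.0
ET0 = 0.0023 * 15.2 * (16.0 + 17.8) * sqrt(27 - 5)
ET0 = 0.0023 * 15.2 * 33.8 * 4.690416

5.5424 mm/day


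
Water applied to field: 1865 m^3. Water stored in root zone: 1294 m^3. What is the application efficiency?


Ea = V_root / V_field * 100 = 1294 / 1865 * 100 = 69.3834%

69.3834 %


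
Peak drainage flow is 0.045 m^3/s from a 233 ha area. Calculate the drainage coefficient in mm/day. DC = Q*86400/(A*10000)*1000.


DC = Q * 86400 / (A * 10000) * 1000
DC = 0.045 * 86400 / (233 * 10000) * 1000
DC = 3888000.0000 / 2330000

1.6687 mm/day


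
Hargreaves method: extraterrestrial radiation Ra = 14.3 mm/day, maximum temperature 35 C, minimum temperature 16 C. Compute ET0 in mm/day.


Tmean = (Tmax + Tmin)/2 = (35 + 16)/2 = 25.5
ET0 = 0.0023 * 14.3 * (25.5 + 17.8) * sqrt(35 - 16)
ET0 = 0.0023 * 14.3 * 43.3 * 4.358899

6.2077 mm/day


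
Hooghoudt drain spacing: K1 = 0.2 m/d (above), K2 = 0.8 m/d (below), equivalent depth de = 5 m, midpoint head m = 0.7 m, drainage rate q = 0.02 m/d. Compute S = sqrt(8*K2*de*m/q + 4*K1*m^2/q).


S^2 = 8*K2*de*m/q + 4*K1*m^2/q
S^2 = 8*0.8*5*0.7/0.02 + 4*0.2*0.7^2/0.02
S = sqrt(1139.6000)

33.7580 m


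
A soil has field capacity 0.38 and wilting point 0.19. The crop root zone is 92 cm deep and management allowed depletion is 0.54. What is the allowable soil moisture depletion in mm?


SMD = (FC - PWP) * d * MAD * 10
SMD = (0.38 - 0.19) * 92 * 0.54 * 10
SMD = 0.1900 * 92 * 0.54 * 10

94.3920 mm


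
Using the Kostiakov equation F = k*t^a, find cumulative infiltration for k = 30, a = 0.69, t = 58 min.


F = k * t^a = 30 * 58^0.69
F = 30 * 16.472720

494.1816 mm


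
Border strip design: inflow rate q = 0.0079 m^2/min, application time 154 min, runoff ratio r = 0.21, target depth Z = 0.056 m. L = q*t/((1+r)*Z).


L = q*t/((1+r)*Z)
L = 0.0079*154/((1+0.21)*0.056)
L = 1.2166/0.06776

17.9545 m


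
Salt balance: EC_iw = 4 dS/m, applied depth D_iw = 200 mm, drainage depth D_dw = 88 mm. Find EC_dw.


EC_dw = EC_iw * D_iw / D_dw
EC_dw = 4 * 200 / 88
EC_dw = 800 / 88

9.0909 dS/m


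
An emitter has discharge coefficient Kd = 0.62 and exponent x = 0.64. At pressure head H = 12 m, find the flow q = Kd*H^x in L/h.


q = Kd * H^x = 0.62 * 12^0.64 = 0.62 * 4.905418

3.0414 L/h


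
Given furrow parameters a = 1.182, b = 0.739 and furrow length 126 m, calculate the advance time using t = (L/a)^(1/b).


t = (L/a)^(1/b)
t = (126/1.182)^(1/0.739)
t = 106.598985^(1/0.739)

554.5170 min


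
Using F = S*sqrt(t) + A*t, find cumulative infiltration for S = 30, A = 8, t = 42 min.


F = S*sqrt(t) + A*t
F = 30*sqrt(42) + 8*42
F = 30*6.480741 + 336

530.4222 mm


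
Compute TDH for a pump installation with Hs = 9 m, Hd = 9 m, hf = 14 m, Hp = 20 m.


TDH = Hs + Hd + hf + Hp = 9 + 9 + 14 + 20 = 52

52 m


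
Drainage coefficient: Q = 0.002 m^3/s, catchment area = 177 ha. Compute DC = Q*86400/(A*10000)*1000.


DC = Q * 86400 / (A * 10000) * 1000
DC = 0.002 * 86400 / (177 * 10000) * 1000
DC = 172800.0000 / 1770000

0.0976 mm/day


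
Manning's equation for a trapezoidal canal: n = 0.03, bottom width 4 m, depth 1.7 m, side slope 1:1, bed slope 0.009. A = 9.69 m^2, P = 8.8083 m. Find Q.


R = A/P = 9.69/8.8083 = 1.100099
Q = (1/0.03) * 9.69 * 1.100099^(2/3) * 0.009^0.5

32.6546 m^3/s


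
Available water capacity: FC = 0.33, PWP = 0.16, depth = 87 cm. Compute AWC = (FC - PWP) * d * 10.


AWC = (FC - PWP) * d * 10
AWC = (0.33 - 0.16) * 87 * 10
AWC = 0.1700 * 87 * 10

147.9000 mm


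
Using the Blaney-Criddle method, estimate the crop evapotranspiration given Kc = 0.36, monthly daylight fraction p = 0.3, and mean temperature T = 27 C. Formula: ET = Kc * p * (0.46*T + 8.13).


ET = Kc * p * (0.46*T + 8.13)
ET = 0.36 * 0.3 * (0.46*27 + 8.13)
ET = 0.36 * 0.3 * 20.5500

2.2194 mm/day


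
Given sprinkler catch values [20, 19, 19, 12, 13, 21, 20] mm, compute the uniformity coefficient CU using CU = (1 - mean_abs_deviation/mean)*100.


mean = 17.714286 mm
MAD = 2.979592 mm
CU = (1 - 2.979592/17.714286)*100

83.1797 %


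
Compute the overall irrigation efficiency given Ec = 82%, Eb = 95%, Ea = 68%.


Ec = 0.82, Eb = 0.95, Ea = 0.68
E = 0.82 * 0.95 * 0.68 * 100 = 52.9720%

52.9720 %


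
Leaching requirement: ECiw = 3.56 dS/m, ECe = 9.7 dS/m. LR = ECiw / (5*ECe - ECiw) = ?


LR = ECiw / (5*ECe - ECiw)
LR = 3.56 / (5*9.7 - 3.56)
LR = 3.56 / 44.9400

0.0792


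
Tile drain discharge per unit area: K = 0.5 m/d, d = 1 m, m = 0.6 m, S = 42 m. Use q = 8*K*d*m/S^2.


q = 8*K*d*m/S^2
q = 8*0.5*1*0.6/42^2
q = 2.4000 / 1764

0.0014 m/d


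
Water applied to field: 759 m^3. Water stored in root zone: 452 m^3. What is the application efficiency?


Ea = V_root / V_field * 100 = 452 / 759 * 100 = 59.5520%

59.5520 %


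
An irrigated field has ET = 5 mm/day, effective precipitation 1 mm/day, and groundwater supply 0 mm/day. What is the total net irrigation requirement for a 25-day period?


Daily deficit = ET - Pe - GW = 5 - 1 - 0 = 4 mm/day
NIR = 4 * 25 = 100 mm

100.0000 mm


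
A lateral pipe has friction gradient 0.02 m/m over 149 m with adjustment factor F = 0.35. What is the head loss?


hf = J * L * F = 0.02 * 149 * 0.35 = 1.0430 m

1.0430 m


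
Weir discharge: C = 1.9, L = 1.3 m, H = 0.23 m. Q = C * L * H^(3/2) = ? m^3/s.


Q = C * L * H^(3/2) = 1.9 * 1.3 * 0.23^1.5 = 1.9 * 1.3 * 0.110304

0.2725 m^3/s


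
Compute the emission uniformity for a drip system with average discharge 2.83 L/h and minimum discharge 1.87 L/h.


EU = (q_min/q_avg)*100 = (1.87/2.83)*100 = 66.0777%

66.0777 %


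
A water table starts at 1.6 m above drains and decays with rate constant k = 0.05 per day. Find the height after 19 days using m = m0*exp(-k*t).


m = m0 * exp(-k*t)
m = 1.6 * exp(-0.05 * 19)
m = 1.6 * exp(-0.9500)

0.6188 m


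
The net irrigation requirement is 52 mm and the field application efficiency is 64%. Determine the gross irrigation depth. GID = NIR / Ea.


Ea = 64% = 0.64
GID = NIR / Ea = 52 / 0.64 = 81.2500 mm

81.2500 mm


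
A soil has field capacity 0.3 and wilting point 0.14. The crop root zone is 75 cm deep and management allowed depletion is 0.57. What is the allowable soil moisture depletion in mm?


SMD = (FC - PWP) * d * MAD * 10
SMD = (0.3 - 0.14) * 75 * 0.57 * 10
SMD = 0.1600 * 75 * 0.57 * 10

68.4000 mm


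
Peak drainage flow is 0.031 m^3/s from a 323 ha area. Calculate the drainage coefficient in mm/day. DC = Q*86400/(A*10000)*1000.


DC = Q * 86400 / (A * 10000) * 1000
DC = 0.031 * 86400 / (323 * 10000) * 1000
DC = 2678400.0000 / 3230000

0.8292 mm/day


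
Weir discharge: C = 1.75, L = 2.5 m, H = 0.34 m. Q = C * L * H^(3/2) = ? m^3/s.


Q = C * L * H^(3/2) = 1.75 * 2.5 * 0.34^1.5 = 1.75 * 2.5 * 0.198252

0.8674 m^3/s


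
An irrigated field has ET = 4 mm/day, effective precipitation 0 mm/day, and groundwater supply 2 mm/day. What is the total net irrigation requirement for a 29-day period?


Daily deficit = ET - Pe - GW = 4 - 0 - 2 = 2 mm/day
NIR = 2 * 29 = 58 mm

58.0000 mm


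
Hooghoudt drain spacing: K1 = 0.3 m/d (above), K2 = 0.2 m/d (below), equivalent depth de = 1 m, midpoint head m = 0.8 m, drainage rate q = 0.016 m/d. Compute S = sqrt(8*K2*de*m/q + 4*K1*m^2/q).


S^2 = 8*K2*de*m/q + 4*K1*m^2/q
S^2 = 8*0.2*1*0.8/0.016 + 4*0.3*0.8^2/0.016
S = sqrt(128.0000)

11.3137 m


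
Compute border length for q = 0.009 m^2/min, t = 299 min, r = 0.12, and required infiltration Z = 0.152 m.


L = q*t/((1+r)*Z)
L = 0.009*299/((1+0.12)*0.152)
L = 2.691/0.17024

15.8071 m


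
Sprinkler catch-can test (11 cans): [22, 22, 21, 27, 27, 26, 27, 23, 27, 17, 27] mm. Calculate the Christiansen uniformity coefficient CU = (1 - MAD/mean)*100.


mean = 24.181818 mm
MAD = 2.892562 mm
CU = (1 - 2.892562/24.181818)*100

88.0383 %


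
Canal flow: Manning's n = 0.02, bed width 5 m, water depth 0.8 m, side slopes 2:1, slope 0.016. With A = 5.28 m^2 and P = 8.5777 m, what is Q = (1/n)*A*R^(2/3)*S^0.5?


R = A/P = 5.28/8.5777 = 0.615550
Q = (1/0.02) * 5.28 * 0.615550^(2/3) * 0.016^0.5

24.1642 m^3/s


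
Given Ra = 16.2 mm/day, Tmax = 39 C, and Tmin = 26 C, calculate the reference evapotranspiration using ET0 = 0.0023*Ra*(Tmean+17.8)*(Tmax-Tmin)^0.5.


Tmean = (Tmax + Tmin)/2 = (39 + 26)/2 = 32.5
ET0 = 0.0023 * 16.2 * (32.5 + 17.8) * sqrt(39 - 26)
ET0 = 0.0023 * 16.2 * 50.3 * 3.605551

6.7574 mm/day


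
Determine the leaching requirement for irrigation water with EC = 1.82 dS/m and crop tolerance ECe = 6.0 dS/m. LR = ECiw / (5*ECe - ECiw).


LR = ECiw / (5*ECe - ECiw)
LR = 1.82 / (5*6.0 - 1.82)
LR = 1.82 / 28.1800

0.0646


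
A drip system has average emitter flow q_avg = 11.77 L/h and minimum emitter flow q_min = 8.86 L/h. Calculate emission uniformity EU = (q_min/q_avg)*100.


EU = (q_min/q_avg)*100 = (8.86/11.77)*100 = 75.2761%

75.2761 %


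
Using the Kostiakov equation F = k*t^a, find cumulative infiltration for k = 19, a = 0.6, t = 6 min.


F = k * t^a = 19 * 6^0.6
F = 19 * 2.930156

55.6730 mm


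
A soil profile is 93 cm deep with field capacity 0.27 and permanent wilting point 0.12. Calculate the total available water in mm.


AWC = (FC - PWP) * d * 10
AWC = (0.27 - 0.12) * 93 * 10
AWC = 0.1500 * 93 * 10

139.5000 mm


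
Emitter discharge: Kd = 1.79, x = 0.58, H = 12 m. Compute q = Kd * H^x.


q = Kd * H^x = 1.79 * 12^0.58 = 1.79 * 4.225957

7.5645 L/h


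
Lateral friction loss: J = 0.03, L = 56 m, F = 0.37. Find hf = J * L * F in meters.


hf = J * L * F = 0.03 * 56 * 0.37 = 0.6216 m

0.6216 m


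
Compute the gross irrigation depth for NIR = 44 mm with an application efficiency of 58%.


Ea = 58% = 0.58
GID = NIR / Ea = 44 / 0.58 = 75.8621 mm

75.8621 mm


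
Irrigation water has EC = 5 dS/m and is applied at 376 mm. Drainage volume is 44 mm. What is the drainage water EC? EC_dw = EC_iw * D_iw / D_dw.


EC_dw = EC_iw * D_iw / D_dw
EC_dw = 5 * 376 / 44
EC_dw = 1880 / 44

42.7273 dS/m


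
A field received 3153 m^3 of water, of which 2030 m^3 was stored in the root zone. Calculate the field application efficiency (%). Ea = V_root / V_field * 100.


Ea = V_root / V_field * 100 = 2030 / 3153 * 100 = 64.3831%

64.3831 %


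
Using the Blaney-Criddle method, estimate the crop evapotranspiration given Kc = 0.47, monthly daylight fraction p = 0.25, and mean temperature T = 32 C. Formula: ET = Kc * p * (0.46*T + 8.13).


ET = Kc * p * (0.46*T + 8.13)
ET = 0.47 * 0.25 * (0.46*32 + 8.13)
ET = 0.47 * 0.25 * 22.8500

2.6849 mm/day


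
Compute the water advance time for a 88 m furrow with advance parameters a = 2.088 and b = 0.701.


t = (L/a)^(1/b)
t = (88/2.088)^(1/0.701)
t = 42.145594^(1/0.701)

207.8564 min


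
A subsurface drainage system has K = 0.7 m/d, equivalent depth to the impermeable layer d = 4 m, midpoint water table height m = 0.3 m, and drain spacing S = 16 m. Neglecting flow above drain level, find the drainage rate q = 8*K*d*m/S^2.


q = 8*K*d*m/S^2
q = 8*0.7*4*0.3/16^2
q = 6.7200 / 256

0.0262 m/d


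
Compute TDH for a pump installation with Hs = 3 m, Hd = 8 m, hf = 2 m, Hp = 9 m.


TDH = Hs + Hd + hf + Hp = 3 + 8 + 2 + 9 = 22

22 m


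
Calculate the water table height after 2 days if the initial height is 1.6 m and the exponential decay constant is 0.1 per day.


m = m0 * exp(-k*t)
m = 1.6 * exp(-0.1 * 2)
m = 1.6 * exp(-0.2000)

1.3100 m


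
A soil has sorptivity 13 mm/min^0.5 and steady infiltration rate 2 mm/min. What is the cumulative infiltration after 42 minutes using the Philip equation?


F = S*sqrt(t) + A*t
F = 13*sqrt(42) + 2*42
F = 13*6.480741 + 84

168.2496 mm


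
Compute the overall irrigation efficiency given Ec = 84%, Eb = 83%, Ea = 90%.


Ec = 0.84, Eb = 0.83, Ea = 0.9
E = 0.84 * 0.83 * 0.9 * 100 = 62.7480%

62.7480 %


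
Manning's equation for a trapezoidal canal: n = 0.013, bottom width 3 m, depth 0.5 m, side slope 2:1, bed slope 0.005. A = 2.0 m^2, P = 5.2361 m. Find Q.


R = A/P = 2.0/5.2361 = 0.381964
Q = (1/0.013) * 2.0 * 0.381964^(2/3) * 0.005^0.5

5.7269 m^3/s


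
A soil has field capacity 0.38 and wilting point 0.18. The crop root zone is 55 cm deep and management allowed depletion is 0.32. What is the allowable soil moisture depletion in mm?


SMD = (FC - PWP) * d * MAD * 10
SMD = (0.38 - 0.18) * 55 * 0.32 * 10
SMD = 0.2000 * 55 * 0.32 * 10

35.2000 mm


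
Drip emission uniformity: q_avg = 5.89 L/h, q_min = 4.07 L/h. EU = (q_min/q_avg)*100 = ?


EU = (q_min/q_avg)*100 = (4.07/5.89)*100 = 69.1002%

69.1002 %


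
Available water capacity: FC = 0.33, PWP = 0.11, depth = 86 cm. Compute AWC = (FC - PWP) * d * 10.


AWC = (FC - PWP) * d * 10
AWC = (0.33 - 0.11) * 86 * 10
AWC = 0.2200 * 86 * 10

189.2000 mm


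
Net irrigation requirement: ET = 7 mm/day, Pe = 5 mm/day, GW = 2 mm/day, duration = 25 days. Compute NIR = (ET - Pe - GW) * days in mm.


Daily deficit = ET - Pe - GW = 7 - 5 - 2 = 0 mm/day
NIR = 0 * 25 = 0 mm

0 mm


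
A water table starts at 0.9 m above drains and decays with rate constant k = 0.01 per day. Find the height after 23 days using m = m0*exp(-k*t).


m = m0 * exp(-k*t)
m = 0.9 * exp(-0.01 * 23)
m = 0.9 * exp(-0.2300)

0.7151 m


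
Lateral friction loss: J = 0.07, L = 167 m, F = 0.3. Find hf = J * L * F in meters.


hf = J * L * F = 0.07 * 167 * 0.3 = 3.5070 m

3.5070 m


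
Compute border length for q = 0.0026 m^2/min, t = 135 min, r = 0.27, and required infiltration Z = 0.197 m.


L = q*t/((1+r)*Z)
L = 0.0026*135/((1+0.27)*0.197)
L = 0.351/0.25019

1.4029 m
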